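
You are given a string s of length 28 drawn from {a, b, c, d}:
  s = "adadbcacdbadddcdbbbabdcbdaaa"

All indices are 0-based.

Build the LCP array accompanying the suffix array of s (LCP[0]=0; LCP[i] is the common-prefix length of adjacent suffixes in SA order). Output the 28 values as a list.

rank→(start, suffix):
  0 → (27, 'a')
  1 → (26, 'aa')
  2 → (25, 'aaa')
  3 → (19, 'abdcbdaaa')
  4 → (6, 'acdbadddcdbbbabdcbdaaa')
  5 → (0, 'adadbcacdbadddcdbbbabdcbdaaa')
  6 → (2, 'adbcacdbadddcdbbbabdcbdaaa')
  7 → (10, 'adddcdbbbabdcbdaaa')
  8 → (18, 'babdcbdaaa')
  9 → (9, 'badddcdbbbabdcbdaaa')
  10 → (17, 'bbabdcbdaaa')
  11 → (16, 'bbbabdcbdaaa')
  12 → (4, 'bcacdbadddcdbbbabdcbdaaa')
  13 → (23, 'bdaaa')
  14 → (20, 'bdcbdaaa')
  15 → (5, 'cacdbadddcdbbbabdcbdaaa')
  16 → (22, 'cbdaaa')
  17 → (7, 'cdbadddcdbbbabdcbdaaa')
  18 → (14, 'cdbbbabdcbdaaa')
  19 → (24, 'daaa')
  20 → (1, 'dadbcacdbadddcdbbbabdcbdaaa')
  21 → (8, 'dbadddcdbbbabdcbdaaa')
  22 → (15, 'dbbbabdcbdaaa')
  23 → (3, 'dbcacdbadddcdbbbabdcbdaaa')
  24 → (21, 'dcbdaaa')
  25 → (13, 'dcdbbbabdcbdaaa')
  26 → (12, 'ddcdbbbabdcbdaaa')
  27 → (11, 'dddcdbbbabdcbdaaa')

SA = [27, 26, 25, 19, 6, 0, 2, 10, 18, 9, 17, 16, 4, 23, 20, 5, 22, 7, 14, 24, 1, 8, 15, 3, 21, 13, 12, 11]
i: (SA[i-1],SA[i]) lcp shared
  1: (27,26) 1 'a'
  2: (26,25) 2 'aa'
  3: (25,19) 1 'a'
  4: (19,6) 1 'a'
  5: (6,0) 1 'a'
  6: (0,2) 2 'ad'
  7: (2,10) 2 'ad'
  8: (10,18) 0 ''
  9: (18,9) 2 'ba'
  10: (9,17) 1 'b'
  11: (17,16) 2 'bb'
  12: (16,4) 1 'b'
  13: (4,23) 1 'b'
  14: (23,20) 2 'bd'
  15: (20,5) 0 ''
  16: (5,22) 1 'c'
  17: (22,7) 1 'c'
  18: (7,14) 3 'cdb'
  19: (14,24) 0 ''
  20: (24,1) 2 'da'
  21: (1,8) 1 'd'
  22: (8,15) 2 'db'
  23: (15,3) 2 'db'
  24: (3,21) 1 'd'
  25: (21,13) 2 'dc'
  26: (13,12) 1 'd'
  27: (12,11) 2 'dd'

[0, 1, 2, 1, 1, 1, 2, 2, 0, 2, 1, 2, 1, 1, 2, 0, 1, 1, 3, 0, 2, 1, 2, 2, 1, 2, 1, 2]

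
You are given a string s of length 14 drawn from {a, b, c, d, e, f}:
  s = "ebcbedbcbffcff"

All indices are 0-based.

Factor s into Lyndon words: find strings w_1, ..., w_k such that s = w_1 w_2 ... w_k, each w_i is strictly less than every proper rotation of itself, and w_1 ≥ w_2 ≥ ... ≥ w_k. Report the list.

emit factor 1: 'e' (i=0, period=1)
emit factor 2: 'bcbedbcbffcff' (i=1, period=13)

["e", "bcbedbcbffcff"]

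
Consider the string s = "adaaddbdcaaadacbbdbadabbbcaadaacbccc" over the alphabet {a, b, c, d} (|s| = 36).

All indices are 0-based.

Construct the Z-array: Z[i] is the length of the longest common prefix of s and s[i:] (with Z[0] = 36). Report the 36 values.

[36, 0, 1, 2, 0, 0, 0, 0, 0, 1, 1, 3, 0, 1, 0, 0, 0, 0, 0, 3, 0, 1, 0, 0, 0, 0, 1, 4, 0, 1, 1, 0, 0, 0, 0, 0]

Z[0]=36
i=1: outside box; Z[1]=0
i=2: outside box; Z[2]=1 grow→box=[2,3)
i=3: outside box; Z[3]=2 grow→box=[3,5)
i=4: min(r-i=1, Z[1]=0)=0; Z[4]=0
i=5: outside box; Z[5]=0
i=6: outside box; Z[6]=0
i=7: outside box; Z[7]=0
i=8: outside box; Z[8]=0
i=9: outside box; Z[9]=1 grow→box=[9,10)
i=10: outside box; Z[10]=1 grow→box=[10,11)
i=11: outside box; Z[11]=3 grow→box=[11,14)
i=12: min(r-i=2, Z[1]=0)=0; Z[12]=0
i=13: min(r-i=1, Z[2]=1)=1; Z[13]=1
i=14: outside box; Z[14]=0
i=15: outside box; Z[15]=0
i=16: outside box; Z[16]=0
i=17: outside box; Z[17]=0
i=18: outside box; Z[18]=0
i=19: outside box; Z[19]=3 grow→box=[19,22)
i=20: min(r-i=2, Z[1]=0)=0; Z[20]=0
i=21: min(r-i=1, Z[2]=1)=1; Z[21]=1
i=22: outside box; Z[22]=0
i=23: outside box; Z[23]=0
i=24: outside box; Z[24]=0
i=25: outside box; Z[25]=0
i=26: outside box; Z[26]=1 grow→box=[26,27)
i=27: outside box; Z[27]=4 grow→box=[27,31)
i=28: min(r-i=3, Z[1]=0)=0; Z[28]=0
i=29: min(r-i=2, Z[2]=1)=1; Z[29]=1
i=30: min(r-i=1, Z[3]=2)=1; Z[30]=1
i=31: outside box; Z[31]=0
i=32: outside box; Z[32]=0
i=33: outside box; Z[33]=0
i=34: outside box; Z[34]=0
i=35: outside box; Z[35]=0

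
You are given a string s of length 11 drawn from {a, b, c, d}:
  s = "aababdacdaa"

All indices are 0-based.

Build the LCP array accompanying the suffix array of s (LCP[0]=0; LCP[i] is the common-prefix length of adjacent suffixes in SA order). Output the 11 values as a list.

rank | idx | suffix
   0 |  10 | a
   1 |   9 | aa
   2 |   0 | aababdacdaa
   3 |   1 | ababdacdaa
   4 |   3 | abdacdaa
   5 |   6 | acdaa
   6 |   2 | babdacdaa
   7 |   4 | bdacdaa
   8 |   7 | cdaa
   9 |   8 | daa
  10 |   5 | dacdaa

SA = [10, 9, 0, 1, 3, 6, 2, 4, 7, 8, 5]
rank  pair      lcp
   1  s[10:],s[9:]  1  'a'
   2  s[9:],s[0:]  2  'aa'
   3  s[0:],s[1:]  1  'a'
   4  s[1:],s[3:]  2  'ab'
   5  s[3:],s[6:]  1  'a'
   6  s[6:],s[2:]  0  ''
   7  s[2:],s[4:]  1  'b'
   8  s[4:],s[7:]  0  ''
   9  s[7:],s[8:]  0  ''
  10  s[8:],s[5:]  2  'da'

[0, 1, 2, 1, 2, 1, 0, 1, 0, 0, 2]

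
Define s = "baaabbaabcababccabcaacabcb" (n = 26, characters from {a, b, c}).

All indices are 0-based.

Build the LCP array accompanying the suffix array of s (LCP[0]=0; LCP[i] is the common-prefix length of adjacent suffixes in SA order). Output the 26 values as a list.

rank | idx | suffix
   0 |   1 | aaabbaabcababccabcaacabcb
   1 |   2 | aabbaabcababccabcaacabcb
   2 |   6 | aabcababccabcaacabcb
   3 |  19 | aacabcb
   4 |  10 | ababccabcaacabcb
   5 |   3 | abbaabcababccabcaacabcb
   6 |  16 | abcaacabcb
   7 |   7 | abcababccabcaacabcb
   8 |  22 | abcb
   9 |  12 | abccabcaacabcb
  10 |  20 | acabcb
  11 |  25 | b
  12 |   0 | baaabbaabcababccabcaacabcb
  13 |   5 | baabcababccabcaacabcb
  14 |  11 | babccabcaacabcb
  15 |   4 | bbaabcababccabcaacabcb
  16 |  17 | bcaacabcb
  17 |   8 | bcababccabcaacabcb
  18 |  23 | bcb
  19 |  13 | bccabcaacabcb
  20 |  18 | caacabcb
  21 |   9 | cababccabcaacabcb
  22 |  15 | cabcaacabcb
  23 |  21 | cabcb
  24 |  24 | cb
  25 |  14 | ccabcaacabcb

SA = [1, 2, 6, 19, 10, 3, 16, 7, 22, 12, 20, 25, 0, 5, 11, 4, 17, 8, 23, 13, 18, 9, 15, 21, 24, 14]
i: (SA[i-1],SA[i]) lcp shared
  1: (1,2) 2 'aa'
  2: (2,6) 3 'aab'
  3: (6,19) 2 'aa'
  4: (19,10) 1 'a'
  5: (10,3) 2 'ab'
  6: (3,16) 2 'ab'
  7: (16,7) 4 'abca'
  8: (7,22) 3 'abc'
  9: (22,12) 3 'abc'
  10: (12,20) 1 'a'
  11: (20,25) 0 ''
  12: (25,0) 1 'b'
  13: (0,5) 3 'baa'
  14: (5,11) 2 'ba'
  15: (11,4) 1 'b'
  16: (4,17) 1 'b'
  17: (17,8) 3 'bca'
  18: (8,23) 2 'bc'
  19: (23,13) 2 'bc'
  20: (13,18) 0 ''
  21: (18,9) 2 'ca'
  22: (9,15) 3 'cab'
  23: (15,21) 4 'cabc'
  24: (21,24) 1 'c'
  25: (24,14) 1 'c'

[0, 2, 3, 2, 1, 2, 2, 4, 3, 3, 1, 0, 1, 3, 2, 1, 1, 3, 2, 2, 0, 2, 3, 4, 1, 1]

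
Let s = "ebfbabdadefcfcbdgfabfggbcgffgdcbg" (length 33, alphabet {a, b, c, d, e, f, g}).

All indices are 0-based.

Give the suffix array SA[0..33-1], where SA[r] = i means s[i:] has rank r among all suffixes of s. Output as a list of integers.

rank | idx | suffix
   0 |   4 | abdadefcfcbdgfabfggbcgffgdcbg
   1 |  18 | abfggbcgffgdcbg
   2 |   7 | adefcfcbdgfabfggbcgffgdcbg
   3 |   3 | babdadefcfcbdgfabfggbcgffgdcbg
   4 |  23 | bcgffgdcbg
   5 |   5 | bdadefcfcbdgfabfggbcgffgdcbg
   6 |  14 | bdgfabfggbcgffgdcbg
   7 |   1 | bfbabdadefcfcbdgfabfggbcgffgdcbg
   8 |  19 | bfggbcgffgdcbg
   9 |  31 | bg
  10 |  13 | cbdgfabfggbcgffgdcbg
  11 |  30 | cbg
  12 |  11 | cfcbdgfabfggbcgffgdcbg
  13 |  24 | cgffgdcbg
  14 |   6 | dadefcfcbdgfabfggbcgffgdcbg
  15 |  29 | dcbg
  16 |   8 | defcfcbdgfabfggbcgffgdcbg
  17 |  15 | dgfabfggbcgffgdcbg
  18 |   0 | ebfbabdadefcfcbdgfabfggbcgffgdcbg
  19 |   9 | efcfcbdgfabfggbcgffgdcbg
  20 |  17 | fabfggbcgffgdcbg
  21 |   2 | fbabdadefcfcbdgfabfggbcgffgdcbg
  22 |  12 | fcbdgfabfggbcgffgdcbg
  23 |  10 | fcfcbdgfabfggbcgffgdcbg
  24 |  26 | ffgdcbg
  25 |  27 | fgdcbg
  26 |  20 | fggbcgffgdcbg
  27 |  32 | g
  28 |  22 | gbcgffgdcbg
  29 |  28 | gdcbg
  30 |  16 | gfabfggbcgffgdcbg
  31 |  25 | gffgdcbg
  32 |  21 | ggbcgffgdcbg

[4, 18, 7, 3, 23, 5, 14, 1, 19, 31, 13, 30, 11, 24, 6, 29, 8, 15, 0, 9, 17, 2, 12, 10, 26, 27, 20, 32, 22, 28, 16, 25, 21]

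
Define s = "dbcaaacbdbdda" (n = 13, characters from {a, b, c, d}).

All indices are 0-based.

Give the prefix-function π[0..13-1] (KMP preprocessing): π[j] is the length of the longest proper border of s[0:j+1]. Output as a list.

π[0] = 0
j=1 s[j]='b': π[1]=0 (border '')
j=2 s[j]='c': π[2]=0 (border '')
j=3 s[j]='a': π[3]=0 (border '')
j=4 s[j]='a': π[4]=0 (border '')
j=5 s[j]='a': π[5]=0 (border '')
j=6 s[j]='c': π[6]=0 (border '')
j=7 s[j]='b': π[7]=0 (border '')
j=8 s[j]='d': π[8]=1 (border 'd')
j=9 s[j]='b': π[9]=2 (border 'db')
j=10 s[j]='d': k: 2→0; π[10]=1 (border 'd')
j=11 s[j]='d': k: 1→0; π[11]=1 (border 'd')
j=12 s[j]='a': k: 1→0; π[12]=0 (border '')

[0, 0, 0, 0, 0, 0, 0, 0, 1, 2, 1, 1, 0]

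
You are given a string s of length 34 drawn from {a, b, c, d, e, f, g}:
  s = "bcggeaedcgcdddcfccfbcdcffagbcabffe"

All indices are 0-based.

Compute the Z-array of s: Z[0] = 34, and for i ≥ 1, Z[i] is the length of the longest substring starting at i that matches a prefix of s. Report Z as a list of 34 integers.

[34, 0, 0, 0, 0, 0, 0, 0, 0, 0, 0, 0, 0, 0, 0, 0, 0, 0, 0, 2, 0, 0, 0, 0, 0, 0, 0, 2, 0, 0, 1, 0, 0, 0]

Z[0]=34
i=1: i≥r, start 0; Z[1]=0
i=2: i≥r, start 0; Z[2]=0
i=3: i≥r, start 0; Z[3]=0
i=4: i≥r, start 0; Z[4]=0
i=5: i≥r, start 0; Z[5]=0
i=6: i≥r, start 0; Z[6]=0
i=7: i≥r, start 0; Z[7]=0
i=8: i≥r, start 0; Z[8]=0
i=9: i≥r, start 0; Z[9]=0
i=10: i≥r, start 0; Z[10]=0
i=11: i≥r, start 0; Z[11]=0
i=12: i≥r, start 0; Z[12]=0
i=13: i≥r, start 0; Z[13]=0
i=14: i≥r, start 0; Z[14]=0
i=15: i≥r, start 0; Z[15]=0
i=16: i≥r, start 0; Z[16]=0
i=17: i≥r, start 0; Z[17]=0
i=18: i≥r, start 0; Z[18]=0
i=19: i≥r, start 0; Z[19]=2 extend→box=[19,21)
i=20: min(r-i=1, Z[1]=0)=0; Z[20]=0
i=21: i≥r, start 0; Z[21]=0
i=22: i≥r, start 0; Z[22]=0
i=23: i≥r, start 0; Z[23]=0
i=24: i≥r, start 0; Z[24]=0
i=25: i≥r, start 0; Z[25]=0
i=26: i≥r, start 0; Z[26]=0
i=27: i≥r, start 0; Z[27]=2 extend→box=[27,29)
i=28: min(r-i=1, Z[1]=0)=0; Z[28]=0
i=29: i≥r, start 0; Z[29]=0
i=30: i≥r, start 0; Z[30]=1 extend→box=[30,31)
i=31: i≥r, start 0; Z[31]=0
i=32: i≥r, start 0; Z[32]=0
i=33: i≥r, start 0; Z[33]=0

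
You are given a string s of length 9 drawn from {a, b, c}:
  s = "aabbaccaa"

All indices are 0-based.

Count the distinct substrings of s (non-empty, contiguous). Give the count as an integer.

38

rank | idx | suffix
   0 |   8 | a
   1 |   7 | aa
   2 |   0 | aabbaccaa
   3 |   1 | abbaccaa
   4 |   4 | accaa
   5 |   3 | baccaa
   6 |   2 | bbaccaa
   7 |   6 | caa
   8 |   5 | ccaa

SA = [8, 7, 0, 1, 4, 3, 2, 6, 5]
rank  pair      lcp
   1  s[8:],s[7:]  1  'a'
   2  s[7:],s[0:]  2  'aa'
   3  s[0:],s[1:]  1  'a'
   4  s[1:],s[4:]  1  'a'
   5  s[4:],s[3:]  0  ''
   6  s[3:],s[2:]  1  'b'
   7  s[2:],s[6:]  0  ''
   8  s[6:],s[5:]  1  'c'

n(n+1)/2 = 9·10/2 = 45
Σ LCP = 0 + 1 + 2 + 1 + 1 + 0 + 1 + 0 + 1 = 7
distinct = 45 − 7 = 38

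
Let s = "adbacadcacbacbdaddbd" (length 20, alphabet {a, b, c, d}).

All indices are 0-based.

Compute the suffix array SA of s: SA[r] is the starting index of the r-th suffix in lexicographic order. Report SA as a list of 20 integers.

[3, 8, 11, 0, 5, 15, 2, 10, 18, 13, 7, 4, 9, 12, 19, 14, 1, 17, 6, 16]

rank→(start, suffix):
  0 → (3, 'acadcacbacbdaddbd')
  1 → (8, 'acbacbdaddbd')
  2 → (11, 'acbdaddbd')
  3 → (0, 'adbacadcacbacbdaddbd')
  4 → (5, 'adcacbacbdaddbd')
  5 → (15, 'addbd')
  6 → (2, 'bacadcacbacbdaddbd')
  7 → (10, 'bacbdaddbd')
  8 → (18, 'bd')
  9 → (13, 'bdaddbd')
  10 → (7, 'cacbacbdaddbd')
  11 → (4, 'cadcacbacbdaddbd')
  12 → (9, 'cbacbdaddbd')
  13 → (12, 'cbdaddbd')
  14 → (19, 'd')
  15 → (14, 'daddbd')
  16 → (1, 'dbacadcacbacbdaddbd')
  17 → (17, 'dbd')
  18 → (6, 'dcacbacbdaddbd')
  19 → (16, 'ddbd')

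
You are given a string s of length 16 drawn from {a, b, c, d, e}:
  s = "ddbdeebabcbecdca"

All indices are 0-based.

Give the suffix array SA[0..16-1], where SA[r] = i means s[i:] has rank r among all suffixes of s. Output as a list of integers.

sorted suffixes:
  #0 SA[0]=15  'a'
  #1 SA[1]=7  'abcbecdca'
  #2 SA[2]=6  'babcbecdca'
  #3 SA[3]=8  'bcbecdca'
  #4 SA[4]=2  'bdeebabcbecdca'
  #5 SA[5]=10  'becdca'
  #6 SA[6]=14  'ca'
  #7 SA[7]=9  'cbecdca'
  #8 SA[8]=12  'cdca'
  #9 SA[9]=1  'dbdeebabcbecdca'
  #10 SA[10]=13  'dca'
  #11 SA[11]=0  'ddbdeebabcbecdca'
  #12 SA[12]=3  'deebabcbecdca'
  #13 SA[13]=5  'ebabcbecdca'
  #14 SA[14]=11  'ecdca'
  #15 SA[15]=4  'eebabcbecdca'

[15, 7, 6, 8, 2, 10, 14, 9, 12, 1, 13, 0, 3, 5, 11, 4]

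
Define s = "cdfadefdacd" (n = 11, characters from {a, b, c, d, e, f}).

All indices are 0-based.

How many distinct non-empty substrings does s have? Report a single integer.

59

rank | idx | suffix
   0 |   8 | acd
   1 |   3 | adefdacd
   2 |   9 | cd
   3 |   0 | cdfadefdacd
   4 |  10 | d
   5 |   7 | dacd
   6 |   4 | defdacd
   7 |   1 | dfadefdacd
   8 |   5 | efdacd
   9 |   2 | fadefdacd
  10 |   6 | fdacd

SA = [8, 3, 9, 0, 10, 7, 4, 1, 5, 2, 6]
i: (SA[i-1],SA[i]) lcp shared
  1: (8,3) 1 'a'
  2: (3,9) 0 ''
  3: (9,0) 2 'cd'
  4: (0,10) 0 ''
  5: (10,7) 1 'd'
  6: (7,4) 1 'd'
  7: (4,1) 1 'd'
  8: (1,5) 0 ''
  9: (5,2) 0 ''
  10: (2,6) 1 'f'

n(n+1)/2 = 11·12/2 = 66
Σ LCP = 0 + 1 + 0 + 2 + 0 + 1 + 1 + 1 + 0 + 0 + 1 = 7
distinct = 66 − 7 = 59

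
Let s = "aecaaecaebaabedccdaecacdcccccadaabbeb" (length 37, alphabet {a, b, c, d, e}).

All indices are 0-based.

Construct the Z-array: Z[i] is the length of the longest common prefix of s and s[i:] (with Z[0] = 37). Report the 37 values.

Z[0]=37
i=1: outside box; Z[1]=0
i=2: outside box; Z[2]=0
i=3: outside box; Z[3]=1 grow→box=[3,4)
i=4: outside box; Z[4]=4 grow→box=[4,8)
i=5: min(r-i=3, Z[1]=0)=0; Z[5]=0
i=6: min(r-i=2, Z[2]=0)=0; Z[6]=0
i=7: min(r-i=1, Z[3]=1)=1; Z[7]=2 grow→box=[7,9)
i=8: min(r-i=1, Z[1]=0)=0; Z[8]=0
i=9: outside box; Z[9]=0
i=10: outside box; Z[10]=1 grow→box=[10,11)
i=11: outside box; Z[11]=1 grow→box=[11,12)
i=12: outside box; Z[12]=0
i=13: outside box; Z[13]=0
i=14: outside box; Z[14]=0
i=15: outside box; Z[15]=0
i=16: outside box; Z[16]=0
i=17: outside box; Z[17]=0
i=18: outside box; Z[18]=4 grow→box=[18,22)
i=19: min(r-i=3, Z[1]=0)=0; Z[19]=0
i=20: min(r-i=2, Z[2]=0)=0; Z[20]=0
i=21: min(r-i=1, Z[3]=1)=1; Z[21]=1
i=22: outside box; Z[22]=0
i=23: outside box; Z[23]=0
i=24: outside box; Z[24]=0
i=25: outside box; Z[25]=0
i=26: outside box; Z[26]=0
i=27: outside box; Z[27]=0
i=28: outside box; Z[28]=0
i=29: outside box; Z[29]=1 grow→box=[29,30)
i=30: outside box; Z[30]=0
i=31: outside box; Z[31]=1 grow→box=[31,32)
i=32: outside box; Z[32]=1 grow→box=[32,33)
i=33: outside box; Z[33]=0
i=34: outside box; Z[34]=0
i=35: outside box; Z[35]=0
i=36: outside box; Z[36]=0

[37, 0, 0, 1, 4, 0, 0, 2, 0, 0, 1, 1, 0, 0, 0, 0, 0, 0, 4, 0, 0, 1, 0, 0, 0, 0, 0, 0, 0, 1, 0, 1, 1, 0, 0, 0, 0]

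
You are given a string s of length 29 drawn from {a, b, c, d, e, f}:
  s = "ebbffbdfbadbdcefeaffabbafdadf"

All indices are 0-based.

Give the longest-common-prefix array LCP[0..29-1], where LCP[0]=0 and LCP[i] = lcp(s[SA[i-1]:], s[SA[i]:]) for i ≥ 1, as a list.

sorted suffixes:
  #0 SA[0]=20  'abbafdadf'
  #1 SA[1]=9  'adbdcefeaffabbafdadf'
  #2 SA[2]=26  'adf'
  #3 SA[3]=23  'afdadf'
  #4 SA[4]=17  'affabbafdadf'
  #5 SA[5]=8  'badbdcefeaffabbafdadf'
  #6 SA[6]=22  'bafdadf'
  #7 SA[7]=21  'bbafdadf'
  #8 SA[8]=1  'bbffbdfbadbdcefeaffabbafdadf'
  #9 SA[9]=11  'bdcefeaffabbafdadf'
  #10 SA[10]=5  'bdfbadbdcefeaffabbafdadf'
  #11 SA[11]=2  'bffbdfbadbdcefeaffabbafdadf'
  #12 SA[12]=13  'cefeaffabbafdadf'
  #13 SA[13]=25  'dadf'
  #14 SA[14]=10  'dbdcefeaffabbafdadf'
  #15 SA[15]=12  'dcefeaffabbafdadf'
  #16 SA[16]=27  'df'
  #17 SA[17]=6  'dfbadbdcefeaffabbafdadf'
  #18 SA[18]=16  'eaffabbafdadf'
  #19 SA[19]=0  'ebbffbdfbadbdcefeaffabbafdadf'
  #20 SA[20]=14  'efeaffabbafdadf'
  #21 SA[21]=28  'f'
  #22 SA[22]=19  'fabbafdadf'
  #23 SA[23]=7  'fbadbdcefeaffabbafdadf'
  #24 SA[24]=4  'fbdfbadbdcefeaffabbafdadf'
  #25 SA[25]=24  'fdadf'
  #26 SA[26]=15  'feaffabbafdadf'
  #27 SA[27]=18  'ffabbafdadf'
  #28 SA[28]=3  'ffbdfbadbdcefeaffabbafdadf'

SA = [20, 9, 26, 23, 17, 8, 22, 21, 1, 11, 5, 2, 13, 25, 10, 12, 27, 6, 16, 0, 14, 28, 19, 7, 4, 24, 15, 18, 3]
[i] adj suffixes → lcp
  [1] 20/9 → 1 ('a')
  [2] 9/26 → 2 ('ad')
  [3] 26/23 → 1 ('a')
  [4] 23/17 → 2 ('af')
  [5] 17/8 → 0 ('')
  [6] 8/22 → 2 ('ba')
  [7] 22/21 → 1 ('b')
  [8] 21/1 → 2 ('bb')
  [9] 1/11 → 1 ('b')
  [10] 11/5 → 2 ('bd')
  [11] 5/2 → 1 ('b')
  [12] 2/13 → 0 ('')
  [13] 13/25 → 0 ('')
  [14] 25/10 → 1 ('d')
  [15] 10/12 → 1 ('d')
  [16] 12/27 → 1 ('d')
  [17] 27/6 → 2 ('df')
  [18] 6/16 → 0 ('')
  [19] 16/0 → 1 ('e')
  [20] 0/14 → 1 ('e')
  [21] 14/28 → 0 ('')
  [22] 28/19 → 1 ('f')
  [23] 19/7 → 1 ('f')
  [24] 7/4 → 2 ('fb')
  [25] 4/24 → 1 ('f')
  [26] 24/15 → 1 ('f')
  [27] 15/18 → 1 ('f')
  [28] 18/3 → 2 ('ff')

[0, 1, 2, 1, 2, 0, 2, 1, 2, 1, 2, 1, 0, 0, 1, 1, 1, 2, 0, 1, 1, 0, 1, 1, 2, 1, 1, 1, 2]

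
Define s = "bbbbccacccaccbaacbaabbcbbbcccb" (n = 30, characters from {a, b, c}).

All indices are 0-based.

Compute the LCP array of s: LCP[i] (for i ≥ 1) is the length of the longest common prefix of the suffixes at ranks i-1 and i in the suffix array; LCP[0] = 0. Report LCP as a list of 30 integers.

[0, 2, 1, 1, 2, 3, 0, 1, 3, 1, 3, 5, 2, 3, 4, 1, 2, 3, 0, 4, 1, 2, 4, 2, 1, 5, 2, 3, 2, 3]

rank | idx | suffix
   0 |  18 | aabbcbbbcccb
   1 |  14 | aacbaabbcbbbcccb
   2 |  19 | abbcbbbcccb
   3 |  15 | acbaabbcbbbcccb
   4 |  10 | accbaacbaabbcbbbcccb
   5 |   6 | acccaccbaacbaabbcbbbcccb
   6 |  29 | b
   7 |  17 | baabbcbbbcccb
   8 |  13 | baacbaabbcbbbcccb
   9 |   0 | bbbbccacccaccbaacbaabbcbbbcccb
  10 |   1 | bbbccacccaccbaacbaabbcbbbcccb
  11 |  23 | bbbcccb
  12 |  20 | bbcbbbcccb
  13 |   2 | bbccacccaccbaacbaabbcbbbcccb
  14 |  24 | bbcccb
  15 |  21 | bcbbbcccb
  16 |   3 | bccacccaccbaacbaabbcbbbcccb
  17 |  25 | bcccb
  18 |   9 | caccbaacbaabbcbbbcccb
  19 |   5 | cacccaccbaacbaabbcbbbcccb
  20 |  28 | cb
  21 |  16 | cbaabbcbbbcccb
  22 |  12 | cbaacbaabbcbbbcccb
  23 |  22 | cbbbcccb
  24 |   8 | ccaccbaacbaabbcbbbcccb
  25 |   4 | ccacccaccbaacbaabbcbbbcccb
  26 |  27 | ccb
  27 |  11 | ccbaacbaabbcbbbcccb
  28 |   7 | cccaccbaacbaabbcbbbcccb
  29 |  26 | cccb

SA = [18, 14, 19, 15, 10, 6, 29, 17, 13, 0, 1, 23, 20, 2, 24, 21, 3, 25, 9, 5, 28, 16, 12, 22, 8, 4, 27, 11, 7, 26]
rank  pair      lcp
   1  s[18:],s[14:]  2  'aa'
   2  s[14:],s[19:]  1  'a'
   3  s[19:],s[15:]  1  'a'
   4  s[15:],s[10:]  2  'ac'
   5  s[10:],s[6:]  3  'acc'
   6  s[6:],s[29:]  0  ''
   7  s[29:],s[17:]  1  'b'
   8  s[17:],s[13:]  3  'baa'
   9  s[13:],s[0:]  1  'b'
  10  s[0:],s[1:]  3  'bbb'
  11  s[1:],s[23:]  5  'bbbcc'
  12  s[23:],s[20:]  2  'bb'
  13  s[20:],s[2:]  3  'bbc'
  14  s[2:],s[24:]  4  'bbcc'
  15  s[24:],s[21:]  1  'b'
  16  s[21:],s[3:]  2  'bc'
  17  s[3:],s[25:]  3  'bcc'
  18  s[25:],s[9:]  0  ''
  19  s[9:],s[5:]  4  'cacc'
  20  s[5:],s[28:]  1  'c'
  21  s[28:],s[16:]  2  'cb'
  22  s[16:],s[12:]  4  'cbaa'
  23  s[12:],s[22:]  2  'cb'
  24  s[22:],s[8:]  1  'c'
  25  s[8:],s[4:]  5  'ccacc'
  26  s[4:],s[27:]  2  'cc'
  27  s[27:],s[11:]  3  'ccb'
  28  s[11:],s[7:]  2  'cc'
  29  s[7:],s[26:]  3  'ccc'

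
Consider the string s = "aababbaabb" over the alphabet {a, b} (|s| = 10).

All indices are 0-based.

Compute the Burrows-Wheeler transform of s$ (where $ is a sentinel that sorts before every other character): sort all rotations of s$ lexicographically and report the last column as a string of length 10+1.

b$baabbbaaa

rank  rotation     last
    0  $aababbaabb  b
    1  aababbaabb$  $
    2  aabb$aababb  b
    3  ababbaabb$a  a
    4  abb$aababba  a
    5  abbaabb$aab  b
    6  b$aababbaab  b
    7  baabb$aabab  b
    8  babbaabb$aa  a
    9  bb$aababbaa  a
   10  bbaabb$aaba  a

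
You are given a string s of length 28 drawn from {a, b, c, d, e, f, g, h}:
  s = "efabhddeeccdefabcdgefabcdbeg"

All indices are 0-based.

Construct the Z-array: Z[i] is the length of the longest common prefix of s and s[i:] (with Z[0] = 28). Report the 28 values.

[28, 0, 0, 0, 0, 0, 0, 1, 1, 0, 0, 0, 4, 0, 0, 0, 0, 0, 0, 4, 0, 0, 0, 0, 0, 0, 1, 0]

Z[0]=28
i=1: fresh scan; Z[1]=0
i=2: fresh scan; Z[2]=0
i=3: fresh scan; Z[3]=0
i=4: fresh scan; Z[4]=0
i=5: fresh scan; Z[5]=0
i=6: fresh scan; Z[6]=0
i=7: fresh scan; Z[7]=1 scan→box=[7,8)
i=8: fresh scan; Z[8]=1 scan→box=[8,9)
i=9: fresh scan; Z[9]=0
i=10: fresh scan; Z[10]=0
i=11: fresh scan; Z[11]=0
i=12: fresh scan; Z[12]=4 scan→box=[12,16)
i=13: min(r-i=3, Z[1]=0)=0; Z[13]=0
i=14: min(r-i=2, Z[2]=0)=0; Z[14]=0
i=15: min(r-i=1, Z[3]=0)=0; Z[15]=0
i=16: fresh scan; Z[16]=0
i=17: fresh scan; Z[17]=0
i=18: fresh scan; Z[18]=0
i=19: fresh scan; Z[19]=4 scan→box=[19,23)
i=20: min(r-i=3, Z[1]=0)=0; Z[20]=0
i=21: min(r-i=2, Z[2]=0)=0; Z[21]=0
i=22: min(r-i=1, Z[3]=0)=0; Z[22]=0
i=23: fresh scan; Z[23]=0
i=24: fresh scan; Z[24]=0
i=25: fresh scan; Z[25]=0
i=26: fresh scan; Z[26]=1 scan→box=[26,27)
i=27: fresh scan; Z[27]=0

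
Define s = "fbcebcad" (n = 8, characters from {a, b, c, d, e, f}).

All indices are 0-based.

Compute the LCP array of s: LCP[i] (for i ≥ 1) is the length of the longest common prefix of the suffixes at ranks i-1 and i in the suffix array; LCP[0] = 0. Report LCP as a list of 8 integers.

[0, 0, 2, 0, 1, 0, 0, 0]

rank→(start, suffix):
  0 → (6, 'ad')
  1 → (4, 'bcad')
  2 → (1, 'bcebcad')
  3 → (5, 'cad')
  4 → (2, 'cebcad')
  5 → (7, 'd')
  6 → (3, 'ebcad')
  7 → (0, 'fbcebcad')

SA = [6, 4, 1, 5, 2, 7, 3, 0]
rank  pair      lcp
   1  s[6:],s[4:]  0  ''
   2  s[4:],s[1:]  2  'bc'
   3  s[1:],s[5:]  0  ''
   4  s[5:],s[2:]  1  'c'
   5  s[2:],s[7:]  0  ''
   6  s[7:],s[3:]  0  ''
   7  s[3:],s[0:]  0  ''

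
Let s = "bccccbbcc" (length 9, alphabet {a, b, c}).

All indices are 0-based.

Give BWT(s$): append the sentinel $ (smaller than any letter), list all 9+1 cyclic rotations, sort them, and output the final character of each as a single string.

rank  rotation    last
    0  $bccccbbcc  c
    1  bbcc$bcccc  c
    2  bcc$bccccb  b
    3  bccccbbcc$  $
    4  c$bccccbbc  c
    5  cbbcc$bccc  c
    6  cc$bccccbb  b
    7  ccbbcc$bcc  c
    8  cccbbcc$bc  c
    9  ccccbbcc$b  b

ccb$ccbccb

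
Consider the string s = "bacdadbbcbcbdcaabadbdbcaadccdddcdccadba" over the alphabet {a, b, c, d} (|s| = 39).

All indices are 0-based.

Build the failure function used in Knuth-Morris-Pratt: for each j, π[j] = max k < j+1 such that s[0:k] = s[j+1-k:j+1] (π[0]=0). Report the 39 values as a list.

π[0] = 0
j=1 s[j]='a': π[1]=0 (border '')
j=2 s[j]='c': π[2]=0 (border '')
j=3 s[j]='d': π[3]=0 (border '')
j=4 s[j]='a': π[4]=0 (border '')
j=5 s[j]='d': π[5]=0 (border '')
j=6 s[j]='b': π[6]=1 (border 'b')
j=7 s[j]='b': k: 1→0; π[7]=1 (border 'b')
j=8 s[j]='c': k: 1→0; π[8]=0 (border '')
j=9 s[j]='b': π[9]=1 (border 'b')
j=10 s[j]='c': k: 1→0; π[10]=0 (border '')
j=11 s[j]='b': π[11]=1 (border 'b')
j=12 s[j]='d': k: 1→0; π[12]=0 (border '')
j=13 s[j]='c': π[13]=0 (border '')
j=14 s[j]='a': π[14]=0 (border '')
j=15 s[j]='a': π[15]=0 (border '')
j=16 s[j]='b': π[16]=1 (border 'b')
j=17 s[j]='a': π[17]=2 (border 'ba')
j=18 s[j]='d': k: 2→0; π[18]=0 (border '')
j=19 s[j]='b': π[19]=1 (border 'b')
j=20 s[j]='d': k: 1→0; π[20]=0 (border '')
j=21 s[j]='b': π[21]=1 (border 'b')
j=22 s[j]='c': k: 1→0; π[22]=0 (border '')
j=23 s[j]='a': π[23]=0 (border '')
j=24 s[j]='a': π[24]=0 (border '')
j=25 s[j]='d': π[25]=0 (border '')
j=26 s[j]='c': π[26]=0 (border '')
j=27 s[j]='c': π[27]=0 (border '')
j=28 s[j]='d': π[28]=0 (border '')
j=29 s[j]='d': π[29]=0 (border '')
j=30 s[j]='d': π[30]=0 (border '')
j=31 s[j]='c': π[31]=0 (border '')
j=32 s[j]='d': π[32]=0 (border '')
j=33 s[j]='c': π[33]=0 (border '')
j=34 s[j]='c': π[34]=0 (border '')
j=35 s[j]='a': π[35]=0 (border '')
j=36 s[j]='d': π[36]=0 (border '')
j=37 s[j]='b': π[37]=1 (border 'b')
j=38 s[j]='a': π[38]=2 (border 'ba')

[0, 0, 0, 0, 0, 0, 1, 1, 0, 1, 0, 1, 0, 0, 0, 0, 1, 2, 0, 1, 0, 1, 0, 0, 0, 0, 0, 0, 0, 0, 0, 0, 0, 0, 0, 0, 0, 1, 2]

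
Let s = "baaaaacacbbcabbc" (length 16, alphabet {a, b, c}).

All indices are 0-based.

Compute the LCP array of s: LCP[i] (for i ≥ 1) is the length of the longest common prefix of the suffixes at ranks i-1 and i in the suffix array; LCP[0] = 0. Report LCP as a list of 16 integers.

[0, 4, 3, 2, 1, 1, 2, 0, 1, 3, 1, 2, 0, 1, 2, 1]

sorted suffixes:
  #0 SA[0]=1  'aaaaacacbbcabbc'
  #1 SA[1]=2  'aaaacacbbcabbc'
  #2 SA[2]=3  'aaacacbbcabbc'
  #3 SA[3]=4  'aacacbbcabbc'
  #4 SA[4]=12  'abbc'
  #5 SA[5]=5  'acacbbcabbc'
  #6 SA[6]=7  'acbbcabbc'
  #7 SA[7]=0  'baaaaacacbbcabbc'
  #8 SA[8]=13  'bbc'
  #9 SA[9]=9  'bbcabbc'
  #10 SA[10]=14  'bc'
  #11 SA[11]=10  'bcabbc'
  #12 SA[12]=15  'c'
  #13 SA[13]=11  'cabbc'
  #14 SA[14]=6  'cacbbcabbc'
  #15 SA[15]=8  'cbbcabbc'

SA = [1, 2, 3, 4, 12, 5, 7, 0, 13, 9, 14, 10, 15, 11, 6, 8]
rank  pair      lcp
   1  s[1:],s[2:]  4  'aaaa'
   2  s[2:],s[3:]  3  'aaa'
   3  s[3:],s[4:]  2  'aa'
   4  s[4:],s[12:]  1  'a'
   5  s[12:],s[5:]  1  'a'
   6  s[5:],s[7:]  2  'ac'
   7  s[7:],s[0:]  0  ''
   8  s[0:],s[13:]  1  'b'
   9  s[13:],s[9:]  3  'bbc'
  10  s[9:],s[14:]  1  'b'
  11  s[14:],s[10:]  2  'bc'
  12  s[10:],s[15:]  0  ''
  13  s[15:],s[11:]  1  'c'
  14  s[11:],s[6:]  2  'ca'
  15  s[6:],s[8:]  1  'c'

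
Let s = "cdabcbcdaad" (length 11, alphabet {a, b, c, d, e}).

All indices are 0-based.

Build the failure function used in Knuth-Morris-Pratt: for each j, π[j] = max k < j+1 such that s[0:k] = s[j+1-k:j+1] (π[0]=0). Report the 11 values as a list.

π[0] = 0
j=1 s[j]='d': π[1]=0 (border '')
j=2 s[j]='a': π[2]=0 (border '')
j=3 s[j]='b': π[3]=0 (border '')
j=4 s[j]='c': π[4]=1 (border 'c')
j=5 s[j]='b': k: 1→0; π[5]=0 (border '')
j=6 s[j]='c': π[6]=1 (border 'c')
j=7 s[j]='d': π[7]=2 (border 'cd')
j=8 s[j]='a': π[8]=3 (border 'cda')
j=9 s[j]='a': k: 3→0; π[9]=0 (border '')
j=10 s[j]='d': π[10]=0 (border '')

[0, 0, 0, 0, 1, 0, 1, 2, 3, 0, 0]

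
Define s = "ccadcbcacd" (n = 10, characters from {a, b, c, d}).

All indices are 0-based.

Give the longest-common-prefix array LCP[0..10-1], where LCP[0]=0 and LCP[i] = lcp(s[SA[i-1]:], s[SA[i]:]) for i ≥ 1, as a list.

[0, 1, 0, 0, 2, 1, 1, 1, 0, 1]

rank | idx | suffix
   0 |   7 | acd
   1 |   2 | adcbcacd
   2 |   5 | bcacd
   3 |   6 | cacd
   4 |   1 | cadcbcacd
   5 |   4 | cbcacd
   6 |   0 | ccadcbcacd
   7 |   8 | cd
   8 |   9 | d
   9 |   3 | dcbcacd

SA = [7, 2, 5, 6, 1, 4, 0, 8, 9, 3]
[i] adj suffixes → lcp
  [1] 7/2 → 1 ('a')
  [2] 2/5 → 0 ('')
  [3] 5/6 → 0 ('')
  [4] 6/1 → 2 ('ca')
  [5] 1/4 → 1 ('c')
  [6] 4/0 → 1 ('c')
  [7] 0/8 → 1 ('c')
  [8] 8/9 → 0 ('')
  [9] 9/3 → 1 ('d')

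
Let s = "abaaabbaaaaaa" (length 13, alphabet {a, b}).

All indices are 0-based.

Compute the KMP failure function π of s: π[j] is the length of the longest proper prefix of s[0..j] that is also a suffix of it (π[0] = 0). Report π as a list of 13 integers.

[0, 0, 1, 1, 1, 2, 0, 1, 1, 1, 1, 1, 1]

π[0] = 0
j=1 s[j]='b': π[1]=0 (border '')
j=2 s[j]='a': π[2]=1 (border 'a')
j=3 s[j]='a': k: 1→0; π[3]=1 (border 'a')
j=4 s[j]='a': k: 1→0; π[4]=1 (border 'a')
j=5 s[j]='b': π[5]=2 (border 'ab')
j=6 s[j]='b': k: 2→0; π[6]=0 (border '')
j=7 s[j]='a': π[7]=1 (border 'a')
j=8 s[j]='a': k: 1→0; π[8]=1 (border 'a')
j=9 s[j]='a': k: 1→0; π[9]=1 (border 'a')
j=10 s[j]='a': k: 1→0; π[10]=1 (border 'a')
j=11 s[j]='a': k: 1→0; π[11]=1 (border 'a')
j=12 s[j]='a': k: 1→0; π[12]=1 (border 'a')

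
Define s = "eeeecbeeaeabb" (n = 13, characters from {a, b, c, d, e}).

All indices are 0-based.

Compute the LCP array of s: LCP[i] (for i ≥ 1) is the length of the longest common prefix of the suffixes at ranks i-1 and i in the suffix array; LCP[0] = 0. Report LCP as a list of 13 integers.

rank | idx | suffix
   0 |  10 | abb
   1 |   8 | aeabb
   2 |  12 | b
   3 |  11 | bb
   4 |   5 | beeaeabb
   5 |   4 | cbeeaeabb
   6 |   9 | eabb
   7 |   7 | eaeabb
   8 |   3 | ecbeeaeabb
   9 |   6 | eeaeabb
  10 |   2 | eecbeeaeabb
  11 |   1 | eeecbeeaeabb
  12 |   0 | eeeecbeeaeabb

SA = [10, 8, 12, 11, 5, 4, 9, 7, 3, 6, 2, 1, 0]
i: (SA[i-1],SA[i]) lcp shared
  1: (10,8) 1 'a'
  2: (8,12) 0 ''
  3: (12,11) 1 'b'
  4: (11,5) 1 'b'
  5: (5,4) 0 ''
  6: (4,9) 0 ''
  7: (9,7) 2 'ea'
  8: (7,3) 1 'e'
  9: (3,6) 1 'e'
  10: (6,2) 2 'ee'
  11: (2,1) 2 'ee'
  12: (1,0) 3 'eee'

[0, 1, 0, 1, 1, 0, 0, 2, 1, 1, 2, 2, 3]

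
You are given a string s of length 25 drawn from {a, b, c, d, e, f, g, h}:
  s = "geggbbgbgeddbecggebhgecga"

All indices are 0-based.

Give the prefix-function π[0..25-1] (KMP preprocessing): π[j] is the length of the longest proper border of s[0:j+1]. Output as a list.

[0, 0, 1, 1, 0, 0, 1, 0, 1, 2, 0, 0, 0, 0, 0, 1, 1, 2, 0, 0, 1, 2, 0, 1, 0]

π[0] = 0
j=1 s[j]='e': π[1]=0 (border '')
j=2 s[j]='g': π[2]=1 (border 'g')
j=3 s[j]='g': k: 1→0; π[3]=1 (border 'g')
j=4 s[j]='b': k: 1→0; π[4]=0 (border '')
j=5 s[j]='b': π[5]=0 (border '')
j=6 s[j]='g': π[6]=1 (border 'g')
j=7 s[j]='b': k: 1→0; π[7]=0 (border '')
j=8 s[j]='g': π[8]=1 (border 'g')
j=9 s[j]='e': π[9]=2 (border 'ge')
j=10 s[j]='d': k: 2→0; π[10]=0 (border '')
j=11 s[j]='d': π[11]=0 (border '')
j=12 s[j]='b': π[12]=0 (border '')
j=13 s[j]='e': π[13]=0 (border '')
j=14 s[j]='c': π[14]=0 (border '')
j=15 s[j]='g': π[15]=1 (border 'g')
j=16 s[j]='g': k: 1→0; π[16]=1 (border 'g')
j=17 s[j]='e': π[17]=2 (border 'ge')
j=18 s[j]='b': k: 2→0; π[18]=0 (border '')
j=19 s[j]='h': π[19]=0 (border '')
j=20 s[j]='g': π[20]=1 (border 'g')
j=21 s[j]='e': π[21]=2 (border 'ge')
j=22 s[j]='c': k: 2→0; π[22]=0 (border '')
j=23 s[j]='g': π[23]=1 (border 'g')
j=24 s[j]='a': k: 1→0; π[24]=0 (border '')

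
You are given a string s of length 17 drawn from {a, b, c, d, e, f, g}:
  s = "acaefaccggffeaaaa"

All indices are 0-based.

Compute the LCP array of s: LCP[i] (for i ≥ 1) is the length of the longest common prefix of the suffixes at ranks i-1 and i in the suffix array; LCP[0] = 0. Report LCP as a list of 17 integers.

rank→(start, suffix):
  0 → (16, 'a')
  1 → (15, 'aa')
  2 → (14, 'aaa')
  3 → (13, 'aaaa')
  4 → (0, 'acaefaccggffeaaaa')
  5 → (5, 'accggffeaaaa')
  6 → (2, 'aefaccggffeaaaa')
  7 → (1, 'caefaccggffeaaaa')
  8 → (6, 'ccggffeaaaa')
  9 → (7, 'cggffeaaaa')
  10 → (12, 'eaaaa')
  11 → (3, 'efaccggffeaaaa')
  12 → (4, 'faccggffeaaaa')
  13 → (11, 'feaaaa')
  14 → (10, 'ffeaaaa')
  15 → (9, 'gffeaaaa')
  16 → (8, 'ggffeaaaa')

SA = [16, 15, 14, 13, 0, 5, 2, 1, 6, 7, 12, 3, 4, 11, 10, 9, 8]
i: (SA[i-1],SA[i]) lcp shared
  1: (16,15) 1 'a'
  2: (15,14) 2 'aa'
  3: (14,13) 3 'aaa'
  4: (13,0) 1 'a'
  5: (0,5) 2 'ac'
  6: (5,2) 1 'a'
  7: (2,1) 0 ''
  8: (1,6) 1 'c'
  9: (6,7) 1 'c'
  10: (7,12) 0 ''
  11: (12,3) 1 'e'
  12: (3,4) 0 ''
  13: (4,11) 1 'f'
  14: (11,10) 1 'f'
  15: (10,9) 0 ''
  16: (9,8) 1 'g'

[0, 1, 2, 3, 1, 2, 1, 0, 1, 1, 0, 1, 0, 1, 1, 0, 1]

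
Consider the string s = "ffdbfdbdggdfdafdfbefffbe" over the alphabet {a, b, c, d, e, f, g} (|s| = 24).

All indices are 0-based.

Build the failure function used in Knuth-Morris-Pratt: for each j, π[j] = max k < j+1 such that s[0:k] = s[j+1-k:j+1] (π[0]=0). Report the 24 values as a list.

[0, 1, 0, 0, 1, 0, 0, 0, 0, 0, 0, 1, 0, 0, 1, 0, 1, 0, 0, 1, 2, 2, 0, 0]

π[0] = 0
j=1 s[j]='f': π[1]=1 (border 'f')
j=2 s[j]='d': k: 1→0; π[2]=0 (border '')
j=3 s[j]='b': π[3]=0 (border '')
j=4 s[j]='f': π[4]=1 (border 'f')
j=5 s[j]='d': k: 1→0; π[5]=0 (border '')
j=6 s[j]='b': π[6]=0 (border '')
j=7 s[j]='d': π[7]=0 (border '')
j=8 s[j]='g': π[8]=0 (border '')
j=9 s[j]='g': π[9]=0 (border '')
j=10 s[j]='d': π[10]=0 (border '')
j=11 s[j]='f': π[11]=1 (border 'f')
j=12 s[j]='d': k: 1→0; π[12]=0 (border '')
j=13 s[j]='a': π[13]=0 (border '')
j=14 s[j]='f': π[14]=1 (border 'f')
j=15 s[j]='d': k: 1→0; π[15]=0 (border '')
j=16 s[j]='f': π[16]=1 (border 'f')
j=17 s[j]='b': k: 1→0; π[17]=0 (border '')
j=18 s[j]='e': π[18]=0 (border '')
j=19 s[j]='f': π[19]=1 (border 'f')
j=20 s[j]='f': π[20]=2 (border 'ff')
j=21 s[j]='f': k: 2→1; π[21]=2 (border 'ff')
j=22 s[j]='b': k: 2→1→0; π[22]=0 (border '')
j=23 s[j]='e': π[23]=0 (border '')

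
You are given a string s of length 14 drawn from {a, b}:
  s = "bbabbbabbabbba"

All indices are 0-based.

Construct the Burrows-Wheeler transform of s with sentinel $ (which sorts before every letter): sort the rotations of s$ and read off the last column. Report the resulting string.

abbbbbbbbbba$aa

rank  rotation         last
    0  $bbabbbabbabbba  a
    1  a$bbabbbabbabbb  b
    2  abbabbba$bbabbb  b
    3  abbba$bbabbbabb  b
    4  abbbabbabbba$bb  b
    5  ba$bbabbbabbabb  b
    6  babbabbba$bbabb  b
    7  babbba$bbabbbab  b
    8  babbbabbabbba$b  b
    9  bba$bbabbbabbab  b
   10  bbabbabbba$bbab  b
   11  bbabbba$bbabbba  a
   12  bbabbbabbabbba$  $
   13  bbba$bbabbbabba  a
   14  bbbabbabbba$bba  a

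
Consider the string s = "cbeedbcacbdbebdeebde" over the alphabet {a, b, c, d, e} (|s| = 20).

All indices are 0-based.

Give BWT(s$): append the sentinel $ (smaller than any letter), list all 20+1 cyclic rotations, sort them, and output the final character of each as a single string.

rank  rotation               last
    0  $cbeedbcacbdbebdeebde  e
    1  acbdbebdeebde$cbeedbc  c
    2  bcacbdbebdeebde$cbeed  d
    3  bdbebdeebde$cbeedbcac  c
    4  bde$cbeedbcacbdbebdee  e
    5  bdeebde$cbeedbcacbdbe  e
    6  bebdeebde$cbeedbcacbd  d
    7  beedbcacbdbebdeebde$c  c
    8  cacbdbebdeebde$cbeedb  b
    9  cbdbebdeebde$cbeedbca  a
   10  cbeedbcacbdbebdeebde$  $
   11  dbcacbdbebdeebde$cbee  e
   12  dbebdeebde$cbeedbcacb  b
   13  de$cbeedbcacbdbebdeeb  b
   14  deebde$cbeedbcacbdbeb  b
   15  e$cbeedbcacbdbebdeebd  d
   16  ebde$cbeedbcacbdbebde  e
   17  ebdeebde$cbeedbcacbdb  b
   18  edbcacbdbebdeebde$cbe  e
   19  eebde$cbeedbcacbdbebd  d
   20  eedbcacbdbebdeebde$cb  b

ecdceedcba$ebbbdebedb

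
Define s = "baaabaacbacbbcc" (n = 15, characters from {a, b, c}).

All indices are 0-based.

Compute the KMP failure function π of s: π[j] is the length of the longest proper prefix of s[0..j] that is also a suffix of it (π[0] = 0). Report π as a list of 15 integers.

π[0] = 0
j=1 s[j]='a': π[1]=0 (border '')
j=2 s[j]='a': π[2]=0 (border '')
j=3 s[j]='a': π[3]=0 (border '')
j=4 s[j]='b': π[4]=1 (border 'b')
j=5 s[j]='a': π[5]=2 (border 'ba')
j=6 s[j]='a': π[6]=3 (border 'baa')
j=7 s[j]='c': k: 3→0; π[7]=0 (border '')
j=8 s[j]='b': π[8]=1 (border 'b')
j=9 s[j]='a': π[9]=2 (border 'ba')
j=10 s[j]='c': k: 2→0; π[10]=0 (border '')
j=11 s[j]='b': π[11]=1 (border 'b')
j=12 s[j]='b': k: 1→0; π[12]=1 (border 'b')
j=13 s[j]='c': k: 1→0; π[13]=0 (border '')
j=14 s[j]='c': π[14]=0 (border '')

[0, 0, 0, 0, 1, 2, 3, 0, 1, 2, 0, 1, 1, 0, 0]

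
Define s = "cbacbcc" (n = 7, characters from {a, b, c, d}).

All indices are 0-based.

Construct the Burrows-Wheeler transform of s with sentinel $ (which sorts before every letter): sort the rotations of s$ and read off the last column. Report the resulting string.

cbccc$ab

rank  rotation  last
    0  $cbacbcc  c
    1  acbcc$cb  b
    2  bacbcc$c  c
    3  bcc$cbac  c
    4  c$cbacbc  c
    5  cbacbcc$  $
    6  cbcc$cba  a
    7  cc$cbacb  b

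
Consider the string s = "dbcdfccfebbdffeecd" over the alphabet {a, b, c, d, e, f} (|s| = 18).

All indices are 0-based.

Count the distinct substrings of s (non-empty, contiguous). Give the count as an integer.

155

rank→(start, suffix):
  0 → (9, 'bbdffeecd')
  1 → (1, 'bcdfccfebbdffeecd')
  2 → (10, 'bdffeecd')
  3 → (5, 'ccfebbdffeecd')
  4 → (16, 'cd')
  5 → (2, 'cdfccfebbdffeecd')
  6 → (6, 'cfebbdffeecd')
  7 → (17, 'd')
  8 → (0, 'dbcdfccfebbdffeecd')
  9 → (3, 'dfccfebbdffeecd')
  10 → (11, 'dffeecd')
  11 → (8, 'ebbdffeecd')
  12 → (15, 'ecd')
  13 → (14, 'eecd')
  14 → (4, 'fccfebbdffeecd')
  15 → (7, 'febbdffeecd')
  16 → (13, 'feecd')
  17 → (12, 'ffeecd')

SA = [9, 1, 10, 5, 16, 2, 6, 17, 0, 3, 11, 8, 15, 14, 4, 7, 13, 12]
i: (SA[i-1],SA[i]) lcp shared
  1: (9,1) 1 'b'
  2: (1,10) 1 'b'
  3: (10,5) 0 ''
  4: (5,16) 1 'c'
  5: (16,2) 2 'cd'
  6: (2,6) 1 'c'
  7: (6,17) 0 ''
  8: (17,0) 1 'd'
  9: (0,3) 1 'd'
  10: (3,11) 2 'df'
  11: (11,8) 0 ''
  12: (8,15) 1 'e'
  13: (15,14) 1 'e'
  14: (14,4) 0 ''
  15: (4,7) 1 'f'
  16: (7,13) 2 'fe'
  17: (13,12) 1 'f'

n(n+1)/2 = 18·19/2 = 171
Σ LCP = 0 + 1 + 1 + 0 + 1 + 2 + 1 + 0 + 1 + 1 + 2 + 0 + 1 + 1 + 0 + 1 + 2 + 1 = 16
distinct = 171 − 16 = 155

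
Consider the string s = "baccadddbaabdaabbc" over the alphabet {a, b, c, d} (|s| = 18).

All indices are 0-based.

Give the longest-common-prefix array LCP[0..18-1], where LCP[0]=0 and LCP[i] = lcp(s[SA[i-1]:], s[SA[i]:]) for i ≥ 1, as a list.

rank→(start, suffix):
  0 → (13, 'aabbc')
  1 → (9, 'aabdaabbc')
  2 → (14, 'abbc')
  3 → (10, 'abdaabbc')
  4 → (1, 'accadddbaabdaabbc')
  5 → (4, 'adddbaabdaabbc')
  6 → (8, 'baabdaabbc')
  7 → (0, 'baccadddbaabdaabbc')
  8 → (15, 'bbc')
  9 → (16, 'bc')
  10 → (11, 'bdaabbc')
  11 → (17, 'c')
  12 → (3, 'cadddbaabdaabbc')
  13 → (2, 'ccadddbaabdaabbc')
  14 → (12, 'daabbc')
  15 → (7, 'dbaabdaabbc')
  16 → (6, 'ddbaabdaabbc')
  17 → (5, 'dddbaabdaabbc')

SA = [13, 9, 14, 10, 1, 4, 8, 0, 15, 16, 11, 17, 3, 2, 12, 7, 6, 5]
i: (SA[i-1],SA[i]) lcp shared
  1: (13,9) 3 'aab'
  2: (9,14) 1 'a'
  3: (14,10) 2 'ab'
  4: (10,1) 1 'a'
  5: (1,4) 1 'a'
  6: (4,8) 0 ''
  7: (8,0) 2 'ba'
  8: (0,15) 1 'b'
  9: (15,16) 1 'b'
  10: (16,11) 1 'b'
  11: (11,17) 0 ''
  12: (17,3) 1 'c'
  13: (3,2) 1 'c'
  14: (2,12) 0 ''
  15: (12,7) 1 'd'
  16: (7,6) 1 'd'
  17: (6,5) 2 'dd'

[0, 3, 1, 2, 1, 1, 0, 2, 1, 1, 1, 0, 1, 1, 0, 1, 1, 2]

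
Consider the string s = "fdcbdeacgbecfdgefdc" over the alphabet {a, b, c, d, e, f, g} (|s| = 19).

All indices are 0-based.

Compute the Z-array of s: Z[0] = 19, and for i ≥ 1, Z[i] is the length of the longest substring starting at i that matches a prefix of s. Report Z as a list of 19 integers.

Z[0]=19
i=1: i≥r, start 0; Z[1]=0
i=2: i≥r, start 0; Z[2]=0
i=3: i≥r, start 0; Z[3]=0
i=4: i≥r, start 0; Z[4]=0
i=5: i≥r, start 0; Z[5]=0
i=6: i≥r, start 0; Z[6]=0
i=7: i≥r, start 0; Z[7]=0
i=8: i≥r, start 0; Z[8]=0
i=9: i≥r, start 0; Z[9]=0
i=10: i≥r, start 0; Z[10]=0
i=11: i≥r, start 0; Z[11]=0
i=12: i≥r, start 0; Z[12]=2 extend→box=[12,14)
i=13: min(r-i=1, Z[1]=0)=0; Z[13]=0
i=14: i≥r, start 0; Z[14]=0
i=15: i≥r, start 0; Z[15]=0
i=16: i≥r, start 0; Z[16]=3 extend→box=[16,19)
i=17: min(r-i=2, Z[1]=0)=0; Z[17]=0
i=18: min(r-i=1, Z[2]=0)=0; Z[18]=0

[19, 0, 0, 0, 0, 0, 0, 0, 0, 0, 0, 0, 2, 0, 0, 0, 3, 0, 0]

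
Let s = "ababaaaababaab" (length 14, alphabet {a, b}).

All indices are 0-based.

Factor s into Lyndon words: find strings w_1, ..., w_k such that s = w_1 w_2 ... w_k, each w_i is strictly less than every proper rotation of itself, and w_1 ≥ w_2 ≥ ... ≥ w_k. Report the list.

emit factor 1: 'ab' (i=0, period=2)
emit factor 2: 'ab' (i=2, period=2)
emit factor 3: 'aaaababaab' (i=4, period=10)

["ab", "ab", "aaaababaab"]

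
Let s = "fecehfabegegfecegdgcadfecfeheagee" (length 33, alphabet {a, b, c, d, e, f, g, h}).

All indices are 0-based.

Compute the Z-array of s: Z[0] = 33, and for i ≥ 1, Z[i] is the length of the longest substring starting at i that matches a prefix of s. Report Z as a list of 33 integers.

[33, 0, 0, 0, 0, 1, 0, 0, 0, 0, 0, 0, 4, 0, 0, 0, 0, 0, 0, 0, 0, 0, 3, 0, 0, 2, 0, 0, 0, 0, 0, 0, 0]

Z[0]=33
i=1: outside box; Z[1]=0
i=2: outside box; Z[2]=0
i=3: outside box; Z[3]=0
i=4: outside box; Z[4]=0
i=5: outside box; Z[5]=1 grow→box=[5,6)
i=6: outside box; Z[6]=0
i=7: outside box; Z[7]=0
i=8: outside box; Z[8]=0
i=9: outside box; Z[9]=0
i=10: outside box; Z[10]=0
i=11: outside box; Z[11]=0
i=12: outside box; Z[12]=4 grow→box=[12,16)
i=13: min(r-i=3, Z[1]=0)=0; Z[13]=0
i=14: min(r-i=2, Z[2]=0)=0; Z[14]=0
i=15: min(r-i=1, Z[3]=0)=0; Z[15]=0
i=16: outside box; Z[16]=0
i=17: outside box; Z[17]=0
i=18: outside box; Z[18]=0
i=19: outside box; Z[19]=0
i=20: outside box; Z[20]=0
i=21: outside box; Z[21]=0
i=22: outside box; Z[22]=3 grow→box=[22,25)
i=23: min(r-i=2, Z[1]=0)=0; Z[23]=0
i=24: min(r-i=1, Z[2]=0)=0; Z[24]=0
i=25: outside box; Z[25]=2 grow→box=[25,27)
i=26: min(r-i=1, Z[1]=0)=0; Z[26]=0
i=27: outside box; Z[27]=0
i=28: outside box; Z[28]=0
i=29: outside box; Z[29]=0
i=30: outside box; Z[30]=0
i=31: outside box; Z[31]=0
i=32: outside box; Z[32]=0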